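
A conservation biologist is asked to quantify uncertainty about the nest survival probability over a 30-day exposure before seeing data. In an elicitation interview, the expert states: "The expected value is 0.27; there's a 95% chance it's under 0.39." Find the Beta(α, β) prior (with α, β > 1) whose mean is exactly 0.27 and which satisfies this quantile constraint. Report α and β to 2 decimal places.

With mean 0.27 fixed, write α = 0.27s, β = 0.73s where s = α+β.
Need P(θ < 0.39) = 0.95 under Beta(0.27s, 0.73s). Normal approximation: (q−m)/√(m(1−m)/s) ≈ z_{0.95} = 1.64, so s ≈ 0.27·0.73·(1.64)²/(0.39−0.27)² = 37.0.
At s = 37.0: P(θ<0.39) ≈ 0.943. Adjusting to match 0.95 gives s ≈ 40.31.
So α = 0.27·40.31 ≈ 10.88, β = 0.73·40.31 ≈ 29.42.

α ≈ 10.88, β ≈ 29.42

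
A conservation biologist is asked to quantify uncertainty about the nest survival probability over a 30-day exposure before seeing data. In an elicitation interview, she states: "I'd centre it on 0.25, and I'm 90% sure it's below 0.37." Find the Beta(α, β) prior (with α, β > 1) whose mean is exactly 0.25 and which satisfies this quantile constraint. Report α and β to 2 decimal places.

With mean 0.25 fixed, write α = 0.25s, β = 0.75s where s = α+β.
Need P(θ < 0.37) = 0.9 under Beta(0.25s, 0.75s). Normal approximation: (q−m)/√(m(1−m)/s) ≈ z_{0.9} = 1.28, so s ≈ 0.25·0.75·(1.28)²/(0.37−0.25)² = 21.4.
At s = 21.4: P(θ<0.37) ≈ 0.895. Adjusting to match 0.9 gives s ≈ 22.55.
So α = 0.25·22.55 ≈ 5.64, β = 0.75·22.55 ≈ 16.91.

α ≈ 5.64, β ≈ 16.91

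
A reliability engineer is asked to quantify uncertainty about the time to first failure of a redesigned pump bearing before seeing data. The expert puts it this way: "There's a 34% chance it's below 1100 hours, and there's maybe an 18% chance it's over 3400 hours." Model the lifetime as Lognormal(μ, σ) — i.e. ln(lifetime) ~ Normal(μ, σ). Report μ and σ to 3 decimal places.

If T ~ Lognormal(μ,σ) then ln T ~ Normal(μ,σ), so the p-quantile of ln T is μ + z_p·σ.
ln(1100) = 7.003 and ln(3400) = 8.132; z_{0.34} = -0.4125, z_{0.82} = 0.9154.
σ = (8.132 − 7.003)/(0.9154 − (-0.4125)) = 0.850.
μ = 7.003 − (-0.4125)·0.850 = 7.354.

μ ≈ 7.354, σ ≈ 0.850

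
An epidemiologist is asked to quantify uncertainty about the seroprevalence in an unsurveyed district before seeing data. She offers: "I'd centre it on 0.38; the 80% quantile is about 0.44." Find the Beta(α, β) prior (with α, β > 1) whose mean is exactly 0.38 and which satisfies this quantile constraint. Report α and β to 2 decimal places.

α ≈ 17.35, β ≈ 28.31

With mean 0.38 fixed, write α = 0.38s, β = 0.62s where s = α+β.
Need P(θ < 0.44) = 0.8 under Beta(0.38s, 0.62s). Normal approximation: (q−m)/√(m(1−m)/s) ≈ z_{0.8} = 0.842, so s ≈ 0.38·0.62·(0.842)²/(0.44−0.38)² = 46.4.
At s = 46.4: P(θ<0.44) ≈ 0.802. Adjusting to match 0.8 gives s ≈ 45.65.
So α = 0.38·45.65 ≈ 17.35, β = 0.62·45.65 ≈ 28.31.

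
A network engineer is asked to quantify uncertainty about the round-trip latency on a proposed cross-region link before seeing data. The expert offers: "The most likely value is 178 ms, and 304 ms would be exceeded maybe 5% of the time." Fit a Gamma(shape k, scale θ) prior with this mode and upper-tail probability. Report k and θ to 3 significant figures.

k ≈ 10.7, θ ≈ 18.3

Gamma(k,θ) with k>1 has mode (k−1)θ, so θ = 178/(k−1).
Need P(X < 304) = 0.95 with θ tied to k this way. Start at k = 2, θ = 178: P(X<304) ≈ 0.509.
Too low — raise k to concentrate. Iterating converges to k ≈ 10.7.
Then θ = 178/(10.7−1) ≈ 18.3.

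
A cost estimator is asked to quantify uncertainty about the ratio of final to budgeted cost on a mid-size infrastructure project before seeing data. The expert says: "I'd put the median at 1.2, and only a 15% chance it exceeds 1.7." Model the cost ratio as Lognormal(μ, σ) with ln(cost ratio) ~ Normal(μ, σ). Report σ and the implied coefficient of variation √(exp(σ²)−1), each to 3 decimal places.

σ ≈ 0.336, CV ≈ 0.346

If T ~ Lognormal(μ,σ) then ln T ~ Normal(μ,σ), so the p-quantile of ln T is μ + z_p·σ.
ln(1.2) = 0.1823 and ln(1.7) = 0.5306; z_{0.5} = 0, z_{0.85} = 1.036.
σ = (0.5306 − 0.1823)/(1.036 − (0)) = 0.336.
μ = 0.1823 − (0)·0.336 = 0.182.
CV = √(exp(σ²)−1) = √(exp(0.1129)−1) = 0.346.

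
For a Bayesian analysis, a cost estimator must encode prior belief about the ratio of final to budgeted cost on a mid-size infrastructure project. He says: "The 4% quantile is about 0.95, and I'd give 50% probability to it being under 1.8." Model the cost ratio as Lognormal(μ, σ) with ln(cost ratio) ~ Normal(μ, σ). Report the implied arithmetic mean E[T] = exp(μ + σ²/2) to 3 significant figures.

If T ~ Lognormal(μ,σ) then ln T ~ Normal(μ,σ), so the p-quantile of ln T is μ + z_p·σ.
ln(0.95) = -0.05129 and ln(1.8) = 0.5878; z_{0.04} = -1.751, z_{0.5} = 0.
σ = (0.5878 − -0.05129)/(0 − (-1.751)) = 0.365.
μ = -0.05129 − (-1.751)·0.365 = 0.588.
E[T] = exp(μ + σ²/2) = exp(0.588 + 0.0666) = 1.92.

E[T] ≈ 1.92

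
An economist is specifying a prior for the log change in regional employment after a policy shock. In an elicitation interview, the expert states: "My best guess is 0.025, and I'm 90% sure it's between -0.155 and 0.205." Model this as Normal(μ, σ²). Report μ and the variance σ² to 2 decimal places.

A symmetric 90% interval runs μ ± z·σ with z = 1.645.
Half-width = 0.18, so σ = 0.18/1.645 = 0.109 and σ² = 0.01.
μ is the stated best guess, 0.03.

μ = 0.03, σ² = 0.01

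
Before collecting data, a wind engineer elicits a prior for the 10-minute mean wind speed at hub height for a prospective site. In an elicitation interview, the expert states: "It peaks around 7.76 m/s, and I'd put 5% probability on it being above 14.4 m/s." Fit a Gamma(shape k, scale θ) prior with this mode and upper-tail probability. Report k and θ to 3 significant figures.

k ≈ 8.28, θ ≈ 1.07

Gamma(k,θ) with k>1 has mode (k−1)θ, so θ = 7.76/(k−1).
Need P(X < 14.4) = 0.95 with θ tied to k this way. Start at k = 2, θ = 7.76: P(X<14.4) ≈ 0.554.
Too low — raise k to concentrate. Iterating converges to k ≈ 8.28.
Then θ = 7.76/(8.28−1) ≈ 1.07.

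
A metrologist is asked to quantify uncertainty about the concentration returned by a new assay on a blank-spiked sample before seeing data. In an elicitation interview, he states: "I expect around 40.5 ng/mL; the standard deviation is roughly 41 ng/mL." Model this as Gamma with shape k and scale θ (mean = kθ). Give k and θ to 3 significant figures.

k ≈ 0.976, θ ≈ 41.5

For Gamma(k, scale θ): mean = kθ, variance = kθ², so CV = 1/√k.
CV = SD/mean = 41/40.5 = 1.012, hence k = 1/CV² = 0.976.
Then θ = mean/k = 40.5/0.976 = 41.5.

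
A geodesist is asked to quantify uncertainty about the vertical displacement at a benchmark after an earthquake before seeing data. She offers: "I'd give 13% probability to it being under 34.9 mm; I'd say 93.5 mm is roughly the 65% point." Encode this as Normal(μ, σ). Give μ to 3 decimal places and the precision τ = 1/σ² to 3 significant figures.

μ = 78.563, τ = 0.000665

For Normal(μ,σ), the p-quantile is μ + z_p·σ. Here z_{0.13} = -1.126, z_{0.65} = 0.3853.
So 34.9 = μ − 1.126σ and 93.5 = μ + 0.3853σ.
Subtracting: σ = (93.5 − 34.9)/(0.3853 − (-1.126)) = 38.764.
Then μ = 34.9 − (-1.126)·38.764 = 78.563.
Precision τ = 1/σ² = 1/38.76² = 0.000665.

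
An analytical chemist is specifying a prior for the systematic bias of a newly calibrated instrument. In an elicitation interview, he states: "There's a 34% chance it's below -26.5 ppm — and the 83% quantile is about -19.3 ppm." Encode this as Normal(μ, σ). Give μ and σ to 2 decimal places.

For Normal(μ,σ), the p-quantile is μ + z_p·σ. Here z_{0.34} = -0.4125, z_{0.83} = 0.9542.
So -26.5 = μ − 0.4125σ and -19.3 = μ + 0.9542σ.
Subtracting: σ = (-19.3 − -26.5)/(0.9542 − (-0.4125)) = 5.27.
Then μ = -26.5 − (-0.4125)·5.27 = -24.33.

μ = -24.33, σ = 5.27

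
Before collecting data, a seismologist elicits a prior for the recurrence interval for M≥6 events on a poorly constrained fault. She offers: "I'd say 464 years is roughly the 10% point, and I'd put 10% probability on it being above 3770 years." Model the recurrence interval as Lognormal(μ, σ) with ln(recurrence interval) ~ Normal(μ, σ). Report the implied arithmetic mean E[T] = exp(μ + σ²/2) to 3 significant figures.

If T ~ Lognormal(μ,σ) then ln T ~ Normal(μ,σ), so the p-quantile of ln T is μ + z_p·σ.
ln(464) = 6.14 and ln(3770) = 8.235; z_{0.1} = -1.282, z_{0.9} = 1.282.
σ = (8.235 − 6.14)/(1.282 − (-1.282)) = 0.817.
μ = 6.14 − (-1.282)·0.817 = 7.187.
E[T] = exp(μ + σ²/2) = exp(7.187 + 0.3340) = 1850 years.

E[T] ≈ 1850 years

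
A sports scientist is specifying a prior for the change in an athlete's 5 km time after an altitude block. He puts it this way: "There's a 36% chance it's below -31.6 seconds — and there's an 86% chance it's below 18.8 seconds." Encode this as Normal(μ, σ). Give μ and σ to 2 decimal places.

μ = -19.04, σ = 35.03

For Normal(μ,σ), the p-quantile is μ + z_p·σ. Here z_{0.36} = -0.3585, z_{0.86} = 1.08.
So -31.6 = μ − 0.3585σ and 18.8 = μ + 1.08σ.
Subtracting: σ = (18.8 − -31.6)/(1.08 − (-0.3585)) = 35.03.
Then μ = -31.6 − (-0.3585)·35.03 = -19.04.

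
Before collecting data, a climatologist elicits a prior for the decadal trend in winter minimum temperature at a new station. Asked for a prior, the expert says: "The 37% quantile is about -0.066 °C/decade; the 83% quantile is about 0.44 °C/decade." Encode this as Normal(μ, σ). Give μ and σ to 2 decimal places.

The p-quantile of Normal(μ,σ) is μ + z_p·σ, with z_{0.37} = -0.3319 and z_{0.83} = 0.9542.
Eliminate σ: μ = (z₂·x₁ − z₁·x₂)/(z₂ − z₁) = (0.9542·-0.066 − (-0.3319)·0.44)/1.286 = 0.06.
Then σ = (x₂ − x₁)/(z₂ − z₁) = (0.44 − -0.066)/1.286 = 0.39.

μ = 0.06, σ = 0.39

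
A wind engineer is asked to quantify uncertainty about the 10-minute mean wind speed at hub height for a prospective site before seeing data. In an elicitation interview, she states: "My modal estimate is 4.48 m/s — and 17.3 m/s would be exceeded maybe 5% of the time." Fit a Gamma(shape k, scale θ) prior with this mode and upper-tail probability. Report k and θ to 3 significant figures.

Gamma(k,θ) with k>1 has mode (k−1)θ, so θ = 4.48/(k−1).
Need P(X < 17.3) = 0.95 with θ tied to k this way. Start at k = 2, θ = 4.48: P(X<17.3) ≈ 0.898.
Too low — raise k to concentrate. Iterating converges to k ≈ 2.39.
Then θ = 4.48/(2.39−1) ≈ 3.23.

k ≈ 2.39, θ ≈ 3.23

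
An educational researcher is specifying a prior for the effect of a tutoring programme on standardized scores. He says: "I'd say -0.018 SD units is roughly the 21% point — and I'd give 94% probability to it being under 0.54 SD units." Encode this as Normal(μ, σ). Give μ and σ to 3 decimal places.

μ = 0.173, σ = 0.236

The p-quantile of Normal(μ,σ) is μ + z_p·σ, with z_{0.21} = -0.8064 and z_{0.94} = 1.555.
Eliminate σ: μ = (z₂·x₁ − z₁·x₂)/(z₂ − z₁) = (1.555·-0.018 − (-0.8064)·0.54)/2.361 = 0.173.
Then σ = (x₂ − x₁)/(z₂ − z₁) = (0.54 − -0.018)/2.361 = 0.236.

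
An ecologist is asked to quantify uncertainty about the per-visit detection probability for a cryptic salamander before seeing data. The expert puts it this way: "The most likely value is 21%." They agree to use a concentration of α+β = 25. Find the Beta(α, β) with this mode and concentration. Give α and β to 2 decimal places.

α = 5.83, β = 19.17

For α,β > 1 the Beta mode is (α−1)/(α+β−2). With α+β = 25, the mode is (α−1)/23.
Set (α−1)/23 = 0.21 → α = 1 + 0.21·23 = 5.83.
β = 25 − α = 19.17.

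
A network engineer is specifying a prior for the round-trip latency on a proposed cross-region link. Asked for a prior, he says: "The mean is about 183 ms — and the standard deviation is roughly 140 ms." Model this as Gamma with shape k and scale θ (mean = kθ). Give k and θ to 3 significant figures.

k ≈ 1.71, θ ≈ 107

For Gamma(k, scale θ): mean = kθ, variance = kθ², so CV = 1/√k.
CV = SD/mean = 140/183 = 0.765, hence k = 1/CV² = 1.71.
Then θ = mean/k = 183/1.71 = 107.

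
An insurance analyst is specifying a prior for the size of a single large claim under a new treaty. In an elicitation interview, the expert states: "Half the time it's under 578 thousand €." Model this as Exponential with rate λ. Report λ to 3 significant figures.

λ ≈ 0.0012

Exponential median = ln 2 / λ, so λ = ln 2 / 578.0 = 0.0012.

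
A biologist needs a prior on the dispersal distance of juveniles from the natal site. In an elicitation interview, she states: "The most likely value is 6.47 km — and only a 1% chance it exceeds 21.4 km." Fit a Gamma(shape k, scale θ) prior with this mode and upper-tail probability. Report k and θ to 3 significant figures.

k ≈ 4.07, θ ≈ 2.11

Gamma(k,θ) with k>1 has mode (k−1)θ, so θ = 6.47/(k−1).
Need P(X < 21.4) = 0.99 with θ tied to k this way. Start at k = 2, θ = 6.47: P(X<21.4) ≈ 0.842.
Too low — raise k to concentrate. Iterating converges to k ≈ 4.07.
Then θ = 6.47/(4.07−1) ≈ 2.11.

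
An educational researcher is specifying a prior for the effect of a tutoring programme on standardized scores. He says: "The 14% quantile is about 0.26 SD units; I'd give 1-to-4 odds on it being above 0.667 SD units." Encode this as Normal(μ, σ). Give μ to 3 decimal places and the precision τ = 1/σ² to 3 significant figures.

μ = 0.489, τ = 22.3

For Normal(μ,σ), the p-quantile is μ + z_p·σ. Here z_{0.14} = -1.08, z_{0.8} = 0.8416.
So 0.26 = μ − 1.08σ and 0.667 = μ + 0.8416σ.
Subtracting: σ = (0.667 − 0.26)/(0.8416 − (-1.08)) = 0.212.
Then μ = 0.26 − (-1.08)·0.212 = 0.489.
Precision τ = 1/σ² = 1/0.2118² = 22.3.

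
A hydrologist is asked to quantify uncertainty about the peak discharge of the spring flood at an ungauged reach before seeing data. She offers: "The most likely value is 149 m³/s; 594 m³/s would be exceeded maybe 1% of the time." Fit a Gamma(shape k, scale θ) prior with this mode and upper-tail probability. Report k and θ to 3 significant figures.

k ≈ 3.19, θ ≈ 68.1

Gamma(k,θ) with k>1 has mode (k−1)θ, so θ = 149/(k−1).
Need P(X < 594) = 0.99 with θ tied to k this way. Start at k = 2, θ = 149: P(X<594) ≈ 0.907.
Too low — raise k to concentrate. Iterating converges to k ≈ 3.19.
Then θ = 149/(3.19−1) ≈ 68.1.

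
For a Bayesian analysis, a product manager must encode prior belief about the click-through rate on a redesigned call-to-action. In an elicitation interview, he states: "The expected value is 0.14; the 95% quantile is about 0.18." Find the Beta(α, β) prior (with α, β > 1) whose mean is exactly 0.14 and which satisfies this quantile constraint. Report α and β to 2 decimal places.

With mean 0.14 fixed, write α = 0.14s, β = 0.86s where s = α+β.
Need P(θ < 0.18) = 0.95 under Beta(0.14s, 0.86s). Normal approximation: (q−m)/√(m(1−m)/s) ≈ z_{0.95} = 1.64, so s ≈ 0.14·0.86·(1.64)²/(0.18−0.14)² = 203.6.
At s = 203.6: P(θ<0.18) ≈ 0.943. Adjusting to match 0.95 gives s ≈ 221.90.
So α = 0.14·221.90 ≈ 31.07, β = 0.86·221.90 ≈ 190.83.

α ≈ 31.07, β ≈ 190.83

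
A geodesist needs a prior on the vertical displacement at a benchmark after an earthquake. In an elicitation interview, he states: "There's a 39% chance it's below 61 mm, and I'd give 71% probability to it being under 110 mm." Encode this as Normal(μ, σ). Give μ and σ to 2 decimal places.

μ = 77.44, σ = 58.84

For Normal(μ,σ), the p-quantile is μ + z_p·σ. Here z_{0.39} = -0.2793, z_{0.71} = 0.5534.
So 61 = μ − 0.2793σ and 110 = μ + 0.5534σ.
Subtracting: σ = (110 − 61)/(0.5534 − (-0.2793)) = 58.84.
Then μ = 61 − (-0.2793)·58.84 = 77.44.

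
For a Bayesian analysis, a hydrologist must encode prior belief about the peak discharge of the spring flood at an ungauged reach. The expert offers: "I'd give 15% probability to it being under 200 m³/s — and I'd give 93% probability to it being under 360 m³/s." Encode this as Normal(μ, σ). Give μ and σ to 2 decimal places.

μ = 266.01, σ = 63.69

For Normal(μ,σ), the p-quantile is μ + z_p·σ. Here z_{0.15} = -1.036, z_{0.93} = 1.476.
So 200 = μ − 1.036σ and 360 = μ + 1.476σ.
Subtracting: σ = (360 − 200)/(1.476 − (-1.036)) = 63.69.
Then μ = 200 − (-1.036)·63.69 = 266.01.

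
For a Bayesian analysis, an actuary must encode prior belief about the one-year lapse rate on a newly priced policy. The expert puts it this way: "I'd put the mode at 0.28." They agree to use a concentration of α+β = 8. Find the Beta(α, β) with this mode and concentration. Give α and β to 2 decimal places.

α = 2.68, β = 5.32

For α,β > 1 the Beta mode is (α−1)/(α+β−2). With α+β = 8, the mode is (α−1)/6.
Set (α−1)/6 = 0.28 → α = 1 + 0.28·6 = 2.68.
β = 8 − α = 5.32.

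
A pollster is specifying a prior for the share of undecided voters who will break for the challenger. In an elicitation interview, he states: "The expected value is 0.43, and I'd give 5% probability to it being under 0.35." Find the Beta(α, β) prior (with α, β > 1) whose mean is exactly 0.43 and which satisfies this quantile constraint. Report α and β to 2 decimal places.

With mean 0.43 fixed, write α = 0.43s, β = 0.57s where s = α+β.
Need P(θ < 0.35) = 0.05 under Beta(0.43s, 0.57s). Normal approximation: (q−m)/√(m(1−m)/s) ≈ z_{0.05} = -1.64, so s ≈ 0.43·0.57·(-1.64)²/(0.35−0.43)² = 103.6.
At s = 103.6: P(θ<0.35) ≈ 0.048. Adjusting to match 0.05 gives s ≈ 100.71.
So α = 0.43·100.71 ≈ 43.30, β = 0.57·100.71 ≈ 57.40.

α ≈ 43.30, β ≈ 57.40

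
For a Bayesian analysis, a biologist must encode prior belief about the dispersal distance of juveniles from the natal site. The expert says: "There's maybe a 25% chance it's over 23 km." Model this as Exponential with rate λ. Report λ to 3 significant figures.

λ ≈ 0.0603

P(T > 23.0) = e^(−λ·23.0) = 0.25, so λ = −ln(0.25)/23.0 = 0.0603.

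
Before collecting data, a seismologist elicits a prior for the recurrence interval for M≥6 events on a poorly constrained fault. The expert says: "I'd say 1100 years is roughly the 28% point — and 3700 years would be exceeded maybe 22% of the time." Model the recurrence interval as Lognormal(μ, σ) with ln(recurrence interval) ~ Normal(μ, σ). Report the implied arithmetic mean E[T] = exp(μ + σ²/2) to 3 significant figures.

If T ~ Lognormal(μ,σ) then ln T ~ Normal(μ,σ), so the p-quantile of ln T is μ + z_p·σ.
ln(1100) = 7.003 and ln(3700) = 8.216; z_{0.28} = -0.5828, z_{0.78} = 0.7722.
σ = (8.216 − 7.003)/(0.7722 − (-0.5828)) = 0.895.
μ = 7.003 − (-0.5828)·0.895 = 7.525.
E[T] = exp(μ + σ²/2) = exp(7.525 + 0.4007) = 2770 years.

E[T] ≈ 2770 years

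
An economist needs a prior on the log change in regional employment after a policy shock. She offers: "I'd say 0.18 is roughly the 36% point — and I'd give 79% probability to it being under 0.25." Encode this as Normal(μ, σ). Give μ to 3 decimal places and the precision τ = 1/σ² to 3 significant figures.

μ = 0.202, τ = 277

The p-quantile of Normal(μ,σ) is μ + z_p·σ, with z_{0.36} = -0.3585 and z_{0.79} = 0.8064.
Eliminate σ: μ = (z₂·x₁ − z₁·x₂)/(z₂ − z₁) = (0.8064·0.18 − (-0.3585)·0.25)/1.165 = 0.202.
Then σ = (x₂ − x₁)/(z₂ − z₁) = (0.25 − 0.18)/1.165 = 0.060.
Precision τ = 1/σ² = 1/0.06009² = 277.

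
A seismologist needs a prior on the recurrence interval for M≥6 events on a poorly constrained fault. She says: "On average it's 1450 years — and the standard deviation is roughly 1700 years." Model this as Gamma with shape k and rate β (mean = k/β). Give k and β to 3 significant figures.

For Gamma(k, rate β): mean = k/β, variance = k/β², so CV = 1/√k.
CV = SD/mean = 1700/1450 = 1.172, hence k = 1/CV² = 0.728.
Then β = k/mean = 0.728/1450 = 0.000502.

k ≈ 0.728, β ≈ 0.000502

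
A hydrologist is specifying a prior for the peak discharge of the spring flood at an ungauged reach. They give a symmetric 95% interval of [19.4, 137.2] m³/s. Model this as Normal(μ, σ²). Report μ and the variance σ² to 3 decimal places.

A symmetric 95% interval runs μ ± z·σ with z = 1.96.
Half-width = 58.9, so σ = 58.9/1.96 = 30.0516 and σ² = 903.097.
μ is the interval midpoint, 78.300.

μ = 78.300, σ² = 903.097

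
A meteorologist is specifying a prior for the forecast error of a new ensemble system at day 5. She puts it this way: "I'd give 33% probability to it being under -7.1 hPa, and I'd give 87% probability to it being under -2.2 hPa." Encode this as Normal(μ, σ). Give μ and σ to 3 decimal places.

The p-quantile of Normal(μ,σ) is μ + z_p·σ, with z_{0.33} = -0.4399 and z_{0.87} = 1.126.
Eliminate σ: μ = (z₂·x₁ − z₁·x₂)/(z₂ − z₁) = (1.126·-7.1 − (-0.4399)·-2.2)/1.566 = -5.724.
Then σ = (x₂ − x₁)/(z₂ − z₁) = (-2.2 − -7.1)/1.566 = 3.128.

μ = -5.724, σ = 3.128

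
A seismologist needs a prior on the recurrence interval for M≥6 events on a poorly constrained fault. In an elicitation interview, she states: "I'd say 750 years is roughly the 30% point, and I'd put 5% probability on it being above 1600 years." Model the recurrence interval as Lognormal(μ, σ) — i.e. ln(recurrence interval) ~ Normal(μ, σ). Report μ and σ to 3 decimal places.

If T ~ Lognormal(μ,σ) then ln T ~ Normal(μ,σ), so the p-quantile of ln T is μ + z_p·σ.
ln(750) = 6.62 and ln(1600) = 7.378; z_{0.3} = -0.5244, z_{0.95} = 1.645.
σ = (7.378 − 6.62)/(1.645 − (-0.5244)) = 0.349.
μ = 6.62 − (-0.5244)·0.349 = 6.803.

μ ≈ 6.803, σ ≈ 0.349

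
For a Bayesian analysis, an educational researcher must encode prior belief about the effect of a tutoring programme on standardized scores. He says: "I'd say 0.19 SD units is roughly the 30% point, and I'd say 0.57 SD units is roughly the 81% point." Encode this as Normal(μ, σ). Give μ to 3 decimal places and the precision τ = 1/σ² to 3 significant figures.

μ = 0.332, τ = 13.6

For Normal(μ,σ), the p-quantile is μ + z_p·σ. Here z_{0.3} = -0.5244, z_{0.81} = 0.8779.
So 0.19 = μ − 0.5244σ and 0.57 = μ + 0.8779σ.
Subtracting: σ = (0.57 − 0.19)/(0.8779 − (-0.5244)) = 0.271.
Then μ = 0.19 − (-0.5244)·0.271 = 0.332.
Precision τ = 1/σ² = 1/0.271² = 13.6.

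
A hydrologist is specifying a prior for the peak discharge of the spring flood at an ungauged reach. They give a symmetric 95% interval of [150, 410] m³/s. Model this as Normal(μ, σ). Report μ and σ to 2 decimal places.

A symmetric 95% interval runs μ ± z·σ with z = 1.96.
Half-width = 130, so σ = 130/1.96 = 66.33.
μ is the interval midpoint, 280.00.

μ = 280.00, σ = 66.33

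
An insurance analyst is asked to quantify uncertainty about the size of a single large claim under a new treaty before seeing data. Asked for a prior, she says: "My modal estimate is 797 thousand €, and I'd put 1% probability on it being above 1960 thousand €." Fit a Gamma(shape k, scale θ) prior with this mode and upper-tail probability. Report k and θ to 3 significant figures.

k ≈ 6.82, θ ≈ 137

Gamma(k,θ) with k>1 has mode (k−1)θ, so θ = 797/(k−1).
Need P(X < 1960) = 0.99 with θ tied to k this way. Start at k = 2, θ = 797: P(X<1960) ≈ 0.704.
Too low — raise k to concentrate. Iterating converges to k ≈ 6.82.
Then θ = 797/(6.82−1) ≈ 137.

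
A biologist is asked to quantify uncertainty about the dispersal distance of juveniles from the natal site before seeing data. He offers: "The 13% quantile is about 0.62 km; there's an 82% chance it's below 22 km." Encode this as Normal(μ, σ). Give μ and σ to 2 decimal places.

μ = 12.41, σ = 10.47

For Normal(μ,σ), the p-quantile is μ + z_p·σ. Here z_{0.13} = -1.126, z_{0.82} = 0.9154.
So 0.62 = μ − 1.126σ and 22 = μ + 0.9154σ.
Subtracting: σ = (22 − 0.62)/(0.9154 − (-1.126)) = 10.47.
Then μ = 0.62 − (-1.126)·10.47 = 12.41.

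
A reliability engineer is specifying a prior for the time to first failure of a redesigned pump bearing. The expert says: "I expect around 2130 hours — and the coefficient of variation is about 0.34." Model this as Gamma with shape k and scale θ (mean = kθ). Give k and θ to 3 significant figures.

For Gamma(k, scale θ): mean = kθ, variance = kθ², so CV = 1/√k.
CV = 0.34, hence k = 1/CV² = 8.65.
Then θ = mean/k = 2130/8.65 = 246.

k ≈ 8.65, θ ≈ 246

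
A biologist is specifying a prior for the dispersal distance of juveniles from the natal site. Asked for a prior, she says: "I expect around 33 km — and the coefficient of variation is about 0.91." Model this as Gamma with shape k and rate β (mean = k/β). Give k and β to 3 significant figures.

For Gamma(k, rate β): mean = k/β, variance = k/β², so CV = 1/√k.
CV = 0.91, hence k = 1/CV² = 1.21.
Then β = k/mean = 1.21/33 = 0.0366.

k ≈ 1.21, β ≈ 0.0366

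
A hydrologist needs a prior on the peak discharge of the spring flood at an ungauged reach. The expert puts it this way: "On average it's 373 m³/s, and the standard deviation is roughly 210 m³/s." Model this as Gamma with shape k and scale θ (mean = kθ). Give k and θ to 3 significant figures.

k ≈ 3.15, θ ≈ 118

For Gamma(k, scale θ): mean = kθ, variance = kθ², so CV = 1/√k.
CV = SD/mean = 210/373 = 0.563, hence k = 1/CV² = 3.15.
Then θ = mean/k = 373/3.15 = 118.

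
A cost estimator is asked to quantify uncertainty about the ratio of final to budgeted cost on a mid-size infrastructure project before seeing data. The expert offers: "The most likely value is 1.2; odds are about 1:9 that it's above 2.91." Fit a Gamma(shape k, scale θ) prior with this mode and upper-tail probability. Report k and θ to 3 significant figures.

Gamma(k,θ) with k>1 has mode (k−1)θ, so θ = 1.2/(k−1).
Need P(X < 2.91) = 0.9 with θ tied to k this way. Start at k = 2, θ = 1.2: P(X<2.91) ≈ 0.697.
Too low — raise k to concentrate. Iterating converges to k ≈ 3.45.
Then θ = 1.2/(3.45−1) ≈ 0.49.

k ≈ 3.45, θ ≈ 0.49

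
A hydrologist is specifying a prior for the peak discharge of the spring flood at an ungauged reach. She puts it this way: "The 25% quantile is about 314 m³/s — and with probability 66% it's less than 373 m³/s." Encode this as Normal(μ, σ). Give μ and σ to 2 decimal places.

μ = 350.61, σ = 54.28

The p-quantile of Normal(μ,σ) is μ + z_p·σ, with z_{0.25} = -0.6745 and z_{0.66} = 0.4125.
Eliminate σ: μ = (z₂·x₁ − z₁·x₂)/(z₂ − z₁) = (0.4125·314 − (-0.6745)·373)/1.087 = 350.61.
Then σ = (x₂ − x₁)/(z₂ − z₁) = (373 − 314)/1.087 = 54.28.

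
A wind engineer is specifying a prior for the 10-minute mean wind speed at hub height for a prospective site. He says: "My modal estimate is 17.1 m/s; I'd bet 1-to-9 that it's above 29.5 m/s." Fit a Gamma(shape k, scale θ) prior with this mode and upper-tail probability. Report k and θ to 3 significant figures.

Gamma(k,θ) with k>1 has mode (k−1)θ, so θ = 17.1/(k−1).
Need P(X < 29.5) = 0.9 with θ tied to k this way. Start at k = 2, θ = 17.1: P(X<29.5) ≈ 0.515.
Too low — raise k to concentrate. Iterating converges to k ≈ 7.38.
Then θ = 17.1/(7.38−1) ≈ 2.68.

k ≈ 7.38, θ ≈ 2.68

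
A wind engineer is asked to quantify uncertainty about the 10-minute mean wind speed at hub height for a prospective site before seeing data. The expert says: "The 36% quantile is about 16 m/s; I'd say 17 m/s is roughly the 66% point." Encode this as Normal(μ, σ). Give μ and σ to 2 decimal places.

μ = 16.46, σ = 1.30

For Normal(μ,σ), the p-quantile is μ + z_p·σ. Here z_{0.36} = -0.3585, z_{0.66} = 0.4125.
So 16 = μ − 0.3585σ and 17 = μ + 0.4125σ.
Subtracting: σ = (17 − 16)/(0.4125 − (-0.3585)) = 1.30.
Then μ = 16 − (-0.3585)·1.30 = 16.46.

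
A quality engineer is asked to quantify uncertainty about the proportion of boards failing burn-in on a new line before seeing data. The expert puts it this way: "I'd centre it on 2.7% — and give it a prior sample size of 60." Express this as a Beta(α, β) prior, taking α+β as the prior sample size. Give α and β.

α = 1.62, β = 58.38

Under the effective-sample-size interpretation, Beta(α, β) has prior mean α/(α+β) and prior sample size α+β.
So α+β = 60 and α/(α+β) = 0.027, giving α = 0.027·60 = 1.62 and β = 60 − 1.62 = 58.38.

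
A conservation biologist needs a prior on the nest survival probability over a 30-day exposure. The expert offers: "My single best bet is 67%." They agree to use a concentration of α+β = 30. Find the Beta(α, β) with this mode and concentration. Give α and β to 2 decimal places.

For α,β > 1 the Beta mode is (α−1)/(α+β−2). With α+β = 30, the mode is (α−1)/28.
Set (α−1)/28 = 0.67 → α = 1 + 0.67·28 = 19.76.
β = 30 − α = 10.24.

α = 19.76, β = 10.24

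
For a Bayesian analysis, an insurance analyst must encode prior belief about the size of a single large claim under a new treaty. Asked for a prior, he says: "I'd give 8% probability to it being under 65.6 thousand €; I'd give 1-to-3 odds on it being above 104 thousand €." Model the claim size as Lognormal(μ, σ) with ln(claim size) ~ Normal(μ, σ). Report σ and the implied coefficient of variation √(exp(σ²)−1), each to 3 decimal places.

σ ≈ 0.222, CV ≈ 0.224

If T ~ Lognormal(μ,σ) then ln T ~ Normal(μ,σ), so the p-quantile of ln T is μ + z_p·σ.
ln(65.6) = 4.184 and ln(104) = 4.644; z_{0.08} = -1.405, z_{0.75} = 0.6745.
σ = (4.644 − 4.184)/(0.6745 − (-1.405)) = 0.222.
μ = 4.184 − (-1.405)·0.222 = 4.495.
CV = √(exp(σ²)−1) = √(exp(0.0491)−1) = 0.224.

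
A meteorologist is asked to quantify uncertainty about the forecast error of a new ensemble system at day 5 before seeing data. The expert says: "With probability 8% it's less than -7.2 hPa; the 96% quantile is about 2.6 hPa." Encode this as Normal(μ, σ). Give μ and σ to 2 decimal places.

The p-quantile of Normal(μ,σ) is μ + z_p·σ, with z_{0.08} = -1.405 and z_{0.96} = 1.751.
Eliminate σ: μ = (z₂·x₁ − z₁·x₂)/(z₂ − z₁) = (1.751·-7.2 − (-1.405)·2.6)/3.156 = -2.84.
Then σ = (x₂ − x₁)/(z₂ − z₁) = (2.6 − -7.2)/3.156 = 3.11.

μ = -2.84, σ = 3.11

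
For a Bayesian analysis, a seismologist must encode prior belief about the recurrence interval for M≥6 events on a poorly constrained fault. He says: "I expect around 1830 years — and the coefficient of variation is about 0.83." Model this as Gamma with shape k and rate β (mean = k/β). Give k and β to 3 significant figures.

For Gamma(k, rate β): mean = k/β, variance = k/β², so CV = 1/√k.
CV = 0.83, hence k = 1/CV² = 1.45.
Then β = k/mean = 1.45/1830 = 0.000793.

k ≈ 1.45, β ≈ 0.000793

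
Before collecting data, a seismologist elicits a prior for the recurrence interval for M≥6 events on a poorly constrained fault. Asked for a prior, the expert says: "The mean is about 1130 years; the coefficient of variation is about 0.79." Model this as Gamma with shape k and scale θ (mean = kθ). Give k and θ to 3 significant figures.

k ≈ 1.6, θ ≈ 705

For Gamma(k, scale θ): mean = kθ, variance = kθ², so CV = 1/√k.
CV = 0.79, hence k = 1/CV² = 1.6.
Then θ = mean/k = 1130/1.6 = 705.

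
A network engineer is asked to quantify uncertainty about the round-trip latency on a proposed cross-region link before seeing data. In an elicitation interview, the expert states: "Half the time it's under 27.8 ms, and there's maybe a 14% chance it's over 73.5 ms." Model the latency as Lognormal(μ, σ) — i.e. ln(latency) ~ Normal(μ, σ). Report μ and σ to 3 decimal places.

μ ≈ 3.325, σ ≈ 0.900

If T ~ Lognormal(μ,σ) then ln T ~ Normal(μ,σ), so the p-quantile of ln T is μ + z_p·σ.
ln(27.8) = 3.325 and ln(73.5) = 4.297; z_{0.5} = 0, z_{0.86} = 1.08.
σ = (4.297 − 3.325)/(1.08 − (0)) = 0.900.
μ = 3.325 − (0)·0.900 = 3.325.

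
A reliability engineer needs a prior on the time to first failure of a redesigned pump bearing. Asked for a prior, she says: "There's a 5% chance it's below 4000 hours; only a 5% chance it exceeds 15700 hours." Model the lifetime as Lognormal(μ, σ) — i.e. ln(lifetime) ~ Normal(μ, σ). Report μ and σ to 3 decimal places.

If T ~ Lognormal(μ,σ) then ln T ~ Normal(μ,σ), so the p-quantile of ln T is μ + z_p·σ.
ln(4000) = 8.294 and ln(15700) = 9.661; z_{0.05} = -1.645, z_{0.95} = 1.645.
σ = (9.661 − 8.294)/(1.645 − (-1.645)) = 0.416.
μ = 8.294 − (-1.645)·0.416 = 8.978.

μ ≈ 8.978, σ ≈ 0.416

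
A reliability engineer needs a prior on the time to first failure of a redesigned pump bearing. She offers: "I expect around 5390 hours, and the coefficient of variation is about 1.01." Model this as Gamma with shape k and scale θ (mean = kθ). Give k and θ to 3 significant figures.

For Gamma(k, scale θ): mean = kθ, variance = kθ², so CV = 1/√k.
CV = 1.01, hence k = 1/CV² = 0.98.
Then θ = mean/k = 5390/0.98 = 5500.

k ≈ 0.98, θ ≈ 5500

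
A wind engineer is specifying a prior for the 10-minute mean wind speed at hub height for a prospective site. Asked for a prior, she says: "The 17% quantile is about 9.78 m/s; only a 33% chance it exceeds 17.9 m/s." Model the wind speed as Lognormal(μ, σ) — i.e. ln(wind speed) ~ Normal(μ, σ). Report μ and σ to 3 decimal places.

If T ~ Lognormal(μ,σ) then ln T ~ Normal(μ,σ), so the p-quantile of ln T is μ + z_p·σ.
ln(9.78) = 2.28 and ln(17.9) = 2.885; z_{0.17} = -0.9542, z_{0.67} = 0.4399.
σ = (2.885 − 2.28)/(0.4399 − (-0.9542)) = 0.434.
μ = 2.28 − (-0.9542)·0.434 = 2.694.

μ ≈ 2.694, σ ≈ 0.434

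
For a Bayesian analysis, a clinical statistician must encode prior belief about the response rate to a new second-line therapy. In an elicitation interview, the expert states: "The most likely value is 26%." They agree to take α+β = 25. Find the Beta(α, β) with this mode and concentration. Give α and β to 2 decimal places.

α = 6.98, β = 18.02

For α,β > 1 the Beta mode is (α−1)/(α+β−2). With α+β = 25, the mode is (α−1)/23.
Set (α−1)/23 = 0.26 → α = 1 + 0.26·23 = 6.98.
β = 25 − α = 18.02.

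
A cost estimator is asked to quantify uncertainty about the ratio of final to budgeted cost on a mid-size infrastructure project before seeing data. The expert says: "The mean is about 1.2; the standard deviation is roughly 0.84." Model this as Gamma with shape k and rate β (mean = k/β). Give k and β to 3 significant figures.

k ≈ 2.04, β ≈ 1.7

For Gamma(k, rate β): mean = k/β, variance = k/β², so CV = 1/√k.
CV = SD/mean = 0.84/1.2 = 0.7, hence k = 1/CV² = 2.04.
Then β = k/mean = 2.04/1.2 = 1.7.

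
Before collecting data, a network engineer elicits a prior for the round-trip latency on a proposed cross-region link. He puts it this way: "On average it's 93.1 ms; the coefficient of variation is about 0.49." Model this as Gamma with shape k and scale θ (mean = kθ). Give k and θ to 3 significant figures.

k ≈ 4.16, θ ≈ 22.4

For Gamma(k, scale θ): mean = kθ, variance = kθ², so CV = 1/√k.
CV = 0.49, hence k = 1/CV² = 4.16.
Then θ = mean/k = 93.1/4.16 = 22.4.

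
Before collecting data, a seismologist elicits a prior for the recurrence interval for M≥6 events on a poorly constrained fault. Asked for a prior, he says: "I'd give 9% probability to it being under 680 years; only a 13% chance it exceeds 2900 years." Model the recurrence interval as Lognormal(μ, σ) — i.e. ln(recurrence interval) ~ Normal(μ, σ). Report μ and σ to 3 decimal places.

μ ≈ 7.310, σ ≈ 0.588

If T ~ Lognormal(μ,σ) then ln T ~ Normal(μ,σ), so the p-quantile of ln T is μ + z_p·σ.
ln(680) = 6.522 and ln(2900) = 7.972; z_{0.09} = -1.341, z_{0.87} = 1.126.
σ = (7.972 − 6.522)/(1.126 − (-1.341)) = 0.588.
μ = 6.522 − (-1.341)·0.588 = 7.310.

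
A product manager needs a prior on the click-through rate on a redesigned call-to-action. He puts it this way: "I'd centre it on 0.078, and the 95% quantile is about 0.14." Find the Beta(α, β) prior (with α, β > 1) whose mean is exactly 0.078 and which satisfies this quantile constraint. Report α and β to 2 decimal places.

With mean 0.078 fixed, write α = 0.078s, β = 0.922s where s = α+β.
Need P(θ < 0.14) = 0.95 under Beta(0.078s, 0.922s). Normal approximation: (q−m)/√(m(1−m)/s) ≈ z_{0.95} = 1.64, so s ≈ 0.078·0.922·(1.64)²/(0.14−0.078)² = 50.6.
At s = 50.6: P(θ<0.14) ≈ 0.934. Adjusting to match 0.95 gives s ≈ 62.60.
So α = 0.078·62.60 ≈ 4.88, β = 0.922·62.60 ≈ 57.72.

α ≈ 4.88, β ≈ 57.72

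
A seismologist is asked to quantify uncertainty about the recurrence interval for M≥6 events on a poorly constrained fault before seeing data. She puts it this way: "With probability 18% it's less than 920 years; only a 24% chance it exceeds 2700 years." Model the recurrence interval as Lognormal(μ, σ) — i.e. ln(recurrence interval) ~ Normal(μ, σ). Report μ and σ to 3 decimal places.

If T ~ Lognormal(μ,σ) then ln T ~ Normal(μ,σ), so the p-quantile of ln T is μ + z_p·σ.
ln(920) = 6.824 and ln(2700) = 7.901; z_{0.18} = -0.9154, z_{0.76} = 0.7063.
σ = (7.901 − 6.824)/(0.7063 − (-0.9154)) = 0.664.
μ = 6.824 − (-0.9154)·0.664 = 7.432.

μ ≈ 7.432, σ ≈ 0.664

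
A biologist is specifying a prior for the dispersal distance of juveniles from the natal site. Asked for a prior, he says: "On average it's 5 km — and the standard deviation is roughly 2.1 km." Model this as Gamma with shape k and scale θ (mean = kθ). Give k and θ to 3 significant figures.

For Gamma(k, scale θ): mean = kθ, variance = kθ², so CV = 1/√k.
CV = SD/mean = 2.1/5 = 0.42, hence k = 1/CV² = 5.67.
Then θ = mean/k = 5/5.67 = 0.882.

k ≈ 5.67, θ ≈ 0.882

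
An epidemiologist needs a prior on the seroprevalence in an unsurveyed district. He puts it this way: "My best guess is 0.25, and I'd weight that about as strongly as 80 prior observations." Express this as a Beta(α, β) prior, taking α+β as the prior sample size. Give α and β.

Under the effective-sample-size interpretation, Beta(α, β) has prior mean α/(α+β) and prior sample size α+β.
So α+β = 80 and α/(α+β) = 0.25, giving α = 0.25·80 = 20 and β = 80 − 20 = 60.

α = 20, β = 60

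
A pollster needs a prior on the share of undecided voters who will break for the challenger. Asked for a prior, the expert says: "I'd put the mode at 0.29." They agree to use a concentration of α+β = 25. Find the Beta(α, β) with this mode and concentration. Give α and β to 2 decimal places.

α = 7.67, β = 17.33

For α,β > 1 the Beta mode is (α−1)/(α+β−2). With α+β = 25, the mode is (α−1)/23.
Set (α−1)/23 = 0.29 → α = 1 + 0.29·23 = 7.67.
β = 25 − α = 17.33.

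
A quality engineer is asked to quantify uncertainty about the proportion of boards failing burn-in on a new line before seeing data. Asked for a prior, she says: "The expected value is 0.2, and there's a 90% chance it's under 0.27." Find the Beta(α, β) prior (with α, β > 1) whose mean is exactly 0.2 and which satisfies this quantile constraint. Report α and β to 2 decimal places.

With mean 0.2 fixed, write α = 0.2s, β = 0.8s where s = α+β.
Need P(θ < 0.27) = 0.9 under Beta(0.2s, 0.8s). Normal approximation: (q−m)/√(m(1−m)/s) ≈ z_{0.9} = 1.28, so s ≈ 0.2·0.8·(1.28)²/(0.27−0.2)² = 53.6.
At s = 53.6: P(θ<0.27) ≈ 0.895. Adjusting to match 0.9 gives s ≈ 56.38.
So α = 0.2·56.38 ≈ 11.28, β = 0.8·56.38 ≈ 45.10.

α ≈ 11.28, β ≈ 45.10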